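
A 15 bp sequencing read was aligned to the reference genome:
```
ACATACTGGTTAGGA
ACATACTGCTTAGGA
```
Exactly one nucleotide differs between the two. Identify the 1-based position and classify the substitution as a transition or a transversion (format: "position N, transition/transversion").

position 9, transversion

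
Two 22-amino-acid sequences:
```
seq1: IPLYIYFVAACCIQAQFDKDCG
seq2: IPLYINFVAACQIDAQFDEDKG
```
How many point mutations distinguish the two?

5

The sequences differ at positions 6, 12, 14, 19, 21 (1-based) — 5 in total.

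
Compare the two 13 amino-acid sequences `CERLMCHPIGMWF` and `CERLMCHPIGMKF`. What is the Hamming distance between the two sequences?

Mismatches (1-based): residue 12: W→K.

1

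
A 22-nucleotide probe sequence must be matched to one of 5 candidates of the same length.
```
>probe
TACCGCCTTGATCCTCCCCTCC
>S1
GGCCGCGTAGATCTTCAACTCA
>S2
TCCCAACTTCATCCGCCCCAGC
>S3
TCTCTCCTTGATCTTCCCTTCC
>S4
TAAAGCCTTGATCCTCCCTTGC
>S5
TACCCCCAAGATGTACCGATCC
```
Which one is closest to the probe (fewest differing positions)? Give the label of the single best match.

S4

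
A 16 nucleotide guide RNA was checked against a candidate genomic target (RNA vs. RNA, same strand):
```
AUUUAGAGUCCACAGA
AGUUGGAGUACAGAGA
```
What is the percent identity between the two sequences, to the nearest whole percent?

75%

Mismatches at positions 2, 5, 10, 13 (1-based): 4 of 16.
Identical positions: 12/16 = 75% → 75%.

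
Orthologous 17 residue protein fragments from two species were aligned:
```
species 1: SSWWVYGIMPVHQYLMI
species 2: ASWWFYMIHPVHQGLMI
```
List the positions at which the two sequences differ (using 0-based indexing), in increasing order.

0, 4, 6, 8, 13

Scanning 0-based: 0: S/A; 4: V/F; 6: G/M; 8: M/H; 13: Y/G.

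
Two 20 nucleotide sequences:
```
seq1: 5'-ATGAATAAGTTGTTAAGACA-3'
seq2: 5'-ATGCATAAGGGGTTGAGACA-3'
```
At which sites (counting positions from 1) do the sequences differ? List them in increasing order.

4, 10, 11, 15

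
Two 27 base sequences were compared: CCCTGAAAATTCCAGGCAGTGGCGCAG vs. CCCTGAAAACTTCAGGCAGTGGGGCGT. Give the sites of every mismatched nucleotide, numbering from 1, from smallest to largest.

Differences at site 10 (T→C), site 12 (C→T), site 23 (C→G), site 26 (A→G), site 27 (G→T).

10, 12, 23, 26, 27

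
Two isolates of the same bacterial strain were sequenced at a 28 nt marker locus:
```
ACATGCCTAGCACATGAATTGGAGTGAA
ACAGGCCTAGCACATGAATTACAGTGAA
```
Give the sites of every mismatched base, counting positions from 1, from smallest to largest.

4, 21, 22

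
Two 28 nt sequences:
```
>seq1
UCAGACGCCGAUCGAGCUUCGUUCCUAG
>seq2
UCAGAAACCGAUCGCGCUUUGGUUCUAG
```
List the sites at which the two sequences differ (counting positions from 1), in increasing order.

6, 7, 15, 20, 22, 24

Scanning 1-based: 6: C/A; 7: G/A; 15: A/C; 20: C/U; 22: U/G; 24: C/U.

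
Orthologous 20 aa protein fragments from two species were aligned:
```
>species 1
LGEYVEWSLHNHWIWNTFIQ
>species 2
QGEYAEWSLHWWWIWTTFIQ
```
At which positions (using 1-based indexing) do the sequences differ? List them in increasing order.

Differences at position 1 (L→Q), position 5 (V→A), position 11 (N→W), position 12 (H→W), position 16 (N→T).

1, 5, 11, 12, 16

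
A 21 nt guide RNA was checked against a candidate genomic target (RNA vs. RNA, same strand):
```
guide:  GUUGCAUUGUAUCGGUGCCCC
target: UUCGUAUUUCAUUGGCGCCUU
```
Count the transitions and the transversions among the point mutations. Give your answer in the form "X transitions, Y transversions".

7 transitions, 2 transversions

Transitions (purine↔purine or pyrimidine↔pyrimidine): 3 U→C, 5 C→U, 10 U→C, 13 C→U, 16 U→C, 20 C→U, 21 C→U.
Transversions (purine↔pyrimidine): 1 G→U, 9 G→U.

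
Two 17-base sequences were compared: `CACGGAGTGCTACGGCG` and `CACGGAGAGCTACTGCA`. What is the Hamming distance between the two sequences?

3

Comparing position by position, 3 bases differ: 8 (T/A), 14 (G/T), 17 (G/A).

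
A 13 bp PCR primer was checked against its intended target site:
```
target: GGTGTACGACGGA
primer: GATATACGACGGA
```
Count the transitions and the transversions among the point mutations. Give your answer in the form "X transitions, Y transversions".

2 transitions, 0 transversions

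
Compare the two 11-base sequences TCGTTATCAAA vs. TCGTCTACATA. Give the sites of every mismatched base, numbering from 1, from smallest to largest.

Scanning 1-based: 5: T/C; 6: A/T; 7: T/A; 10: A/T.

5, 6, 7, 10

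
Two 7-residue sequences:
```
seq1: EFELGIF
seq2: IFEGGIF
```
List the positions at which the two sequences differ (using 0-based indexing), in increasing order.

0, 3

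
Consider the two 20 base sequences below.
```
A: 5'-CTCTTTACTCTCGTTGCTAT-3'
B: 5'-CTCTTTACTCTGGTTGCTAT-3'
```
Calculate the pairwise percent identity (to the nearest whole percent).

Mismatch at position 12 (1-based): 1 of 20.
Identical positions: 19/20 = 95% → 95%.

95%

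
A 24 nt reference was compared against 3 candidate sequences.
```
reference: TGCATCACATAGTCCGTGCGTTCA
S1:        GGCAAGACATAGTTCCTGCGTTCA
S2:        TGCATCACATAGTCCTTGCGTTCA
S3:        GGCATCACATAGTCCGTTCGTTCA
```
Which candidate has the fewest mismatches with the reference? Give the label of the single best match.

Hamming distances to reference — S1: 5; S2: 1; S3: 2.
Smallest is S2 with 1 mismatch.

S2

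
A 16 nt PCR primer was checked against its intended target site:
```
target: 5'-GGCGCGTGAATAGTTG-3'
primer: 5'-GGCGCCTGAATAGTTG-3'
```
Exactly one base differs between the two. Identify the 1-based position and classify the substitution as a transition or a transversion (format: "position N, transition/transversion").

position 6, transversion

The sequences differ only at position 6: G→C (purine→pyrimidine), a transversion.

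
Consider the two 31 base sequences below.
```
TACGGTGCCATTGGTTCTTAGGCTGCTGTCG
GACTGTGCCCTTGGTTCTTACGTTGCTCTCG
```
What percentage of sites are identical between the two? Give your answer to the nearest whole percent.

81%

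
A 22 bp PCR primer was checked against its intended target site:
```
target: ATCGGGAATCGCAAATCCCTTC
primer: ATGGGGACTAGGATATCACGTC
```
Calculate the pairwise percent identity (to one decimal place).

Mismatches at positions 3, 8, 10, 12, 14, 18, 20 (1-based): 7 of 22.
Identical positions: 15/22 = 68.18% → 68.2%.

68.2%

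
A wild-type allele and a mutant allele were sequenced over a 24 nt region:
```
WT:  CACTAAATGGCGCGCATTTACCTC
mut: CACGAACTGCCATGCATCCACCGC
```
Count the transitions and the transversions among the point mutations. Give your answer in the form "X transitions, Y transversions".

Mismatches (1-based):
site 4: T→G (pyrimidine→purine, transversion)
site 7: A→C (purine→pyrimidine, transversion)
site 10: G→C (purine→pyrimidine, transversion)
site 12: G→A (purine→purine, transition)
site 13: C→T (pyrimidine→pyrimidine, transition)
site 18: T→C (pyrimidine→pyrimidine, transition)
site 19: T→C (pyrimidine→pyrimidine, transition)
site 23: T→G (pyrimidine→purine, transversion)

4 transitions, 4 transversions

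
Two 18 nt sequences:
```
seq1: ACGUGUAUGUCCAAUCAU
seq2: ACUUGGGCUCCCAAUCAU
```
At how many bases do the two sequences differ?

Comparing position by position, 6 bases differ: 3 (G/U), 6 (U/G), 7 (A/G), 8 (U/C), 9 (G/U), 10 (U/C).

6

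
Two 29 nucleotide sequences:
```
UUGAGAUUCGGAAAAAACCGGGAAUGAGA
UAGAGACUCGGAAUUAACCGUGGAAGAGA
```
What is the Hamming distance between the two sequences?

The sequences differ at sites 2, 7, 14, 15, 21, 23, 25 (1-based) — 7 in total.

7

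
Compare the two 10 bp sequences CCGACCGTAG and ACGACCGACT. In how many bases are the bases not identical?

4

Comparing position by position, 4 bases differ: 1 (C/A), 8 (T/A), 9 (A/C), 10 (G/T).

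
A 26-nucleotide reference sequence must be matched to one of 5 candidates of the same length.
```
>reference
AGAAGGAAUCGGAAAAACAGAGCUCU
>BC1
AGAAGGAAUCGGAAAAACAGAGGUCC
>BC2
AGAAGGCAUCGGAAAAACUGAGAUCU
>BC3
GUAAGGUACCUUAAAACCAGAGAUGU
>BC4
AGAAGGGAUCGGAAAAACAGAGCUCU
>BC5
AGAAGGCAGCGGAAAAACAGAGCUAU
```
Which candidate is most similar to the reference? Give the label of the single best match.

BC4

BC1 differs at 2 sites; BC2 differs at 3 sites; BC3 differs at 9 sites; BC4 differs at 1 site; BC5 differs at 3 sites. The closest is BC4.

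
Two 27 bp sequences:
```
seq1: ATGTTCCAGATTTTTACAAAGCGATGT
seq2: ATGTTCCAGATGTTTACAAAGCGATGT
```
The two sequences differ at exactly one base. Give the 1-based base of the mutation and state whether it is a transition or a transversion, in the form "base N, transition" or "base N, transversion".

base 12, transversion

Base 12 changes T→G. T is a pyrimidine and G is a purine, so this is a transversion.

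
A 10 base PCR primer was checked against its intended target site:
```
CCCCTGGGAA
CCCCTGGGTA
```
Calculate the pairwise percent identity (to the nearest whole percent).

90%

1 position differs (9), so 9 of 10 match: 9/10 = 90%.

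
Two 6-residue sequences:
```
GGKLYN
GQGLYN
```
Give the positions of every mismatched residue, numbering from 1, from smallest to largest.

Differences at position 2 (G→Q), position 3 (K→G).

2, 3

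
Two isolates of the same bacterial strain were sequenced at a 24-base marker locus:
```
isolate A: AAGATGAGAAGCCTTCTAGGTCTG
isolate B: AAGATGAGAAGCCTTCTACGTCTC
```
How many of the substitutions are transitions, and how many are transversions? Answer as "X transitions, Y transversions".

Transitions (purine↔purine or pyrimidine↔pyrimidine): none.
Transversions (purine↔pyrimidine): 19 G→C, 24 G→C.

0 transitions, 2 transversions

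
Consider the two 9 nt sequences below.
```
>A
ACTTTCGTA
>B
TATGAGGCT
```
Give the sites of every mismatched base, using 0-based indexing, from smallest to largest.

Scanning 0-based: 0: A/T; 1: C/A; 3: T/G; 4: T/A; 5: C/G; 7: T/C; 8: A/T.

0, 1, 3, 4, 5, 7, 8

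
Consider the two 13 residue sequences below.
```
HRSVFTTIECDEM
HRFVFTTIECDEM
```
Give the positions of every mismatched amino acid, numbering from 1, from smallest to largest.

3

Differences at position 3 (S→F).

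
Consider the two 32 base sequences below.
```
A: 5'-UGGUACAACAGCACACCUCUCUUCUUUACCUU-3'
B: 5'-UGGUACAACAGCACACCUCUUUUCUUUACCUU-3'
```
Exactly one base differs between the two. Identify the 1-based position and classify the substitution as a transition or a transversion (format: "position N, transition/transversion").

The sequences differ only at position 21: C→U (pyrimidine→pyrimidine), a transition.

position 21, transition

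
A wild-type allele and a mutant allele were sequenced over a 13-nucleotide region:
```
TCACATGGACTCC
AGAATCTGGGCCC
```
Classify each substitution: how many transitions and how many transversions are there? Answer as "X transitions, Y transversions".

3 transitions, 6 transversions

Mismatches (1-based):
position 1: T→A (pyrimidine→purine, transversion)
position 2: C→G (pyrimidine→purine, transversion)
position 4: C→A (pyrimidine→purine, transversion)
position 5: A→T (purine→pyrimidine, transversion)
position 6: T→C (pyrimidine→pyrimidine, transition)
position 7: G→T (purine→pyrimidine, transversion)
position 9: A→G (purine→purine, transition)
position 10: C→G (pyrimidine→purine, transversion)
position 11: T→C (pyrimidine→pyrimidine, transition)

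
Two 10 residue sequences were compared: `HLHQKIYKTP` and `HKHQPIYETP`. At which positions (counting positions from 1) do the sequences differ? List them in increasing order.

Differences at position 2 (L→K), position 5 (K→P), position 8 (K→E).

2, 5, 8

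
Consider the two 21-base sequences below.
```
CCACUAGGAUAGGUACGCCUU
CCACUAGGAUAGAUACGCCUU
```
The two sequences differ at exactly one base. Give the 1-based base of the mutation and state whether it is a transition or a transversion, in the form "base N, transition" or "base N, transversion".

base 13, transition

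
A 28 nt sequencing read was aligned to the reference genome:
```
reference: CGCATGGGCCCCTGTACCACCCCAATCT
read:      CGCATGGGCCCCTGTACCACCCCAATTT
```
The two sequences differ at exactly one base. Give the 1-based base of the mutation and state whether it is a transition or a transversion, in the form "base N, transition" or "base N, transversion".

The sequences differ only at base 27: C→T (pyrimidine→pyrimidine), a transition.

base 27, transition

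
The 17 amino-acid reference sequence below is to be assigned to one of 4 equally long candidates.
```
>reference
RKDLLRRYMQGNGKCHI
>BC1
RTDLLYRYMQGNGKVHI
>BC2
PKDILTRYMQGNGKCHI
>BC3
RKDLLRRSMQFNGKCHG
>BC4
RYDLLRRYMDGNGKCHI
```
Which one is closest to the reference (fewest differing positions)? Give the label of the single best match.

BC1 differs at 3 positions; BC2 differs at 3 positions; BC3 differs at 3 positions; BC4 differs at 2 positions. The closest is BC4.

BC4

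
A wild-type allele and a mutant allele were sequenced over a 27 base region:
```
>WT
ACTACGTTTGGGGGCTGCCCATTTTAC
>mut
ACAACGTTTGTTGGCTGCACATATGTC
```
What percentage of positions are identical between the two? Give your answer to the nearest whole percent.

74%

Mismatches at positions 3, 11, 12, 19, 23, 25, 26 (1-based): 7 of 27.
Identical positions: 20/27 = 74.07% → 74%.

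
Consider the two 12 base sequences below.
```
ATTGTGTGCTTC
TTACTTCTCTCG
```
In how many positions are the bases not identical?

8

The sequences differ at positions 1, 3, 4, 6, 7, 8, 11, 12 (1-based) — 8 in total.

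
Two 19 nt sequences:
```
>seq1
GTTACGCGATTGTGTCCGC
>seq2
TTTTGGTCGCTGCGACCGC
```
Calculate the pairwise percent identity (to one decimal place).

9 positions differ (1, 4, 5, 7, 8, 9, 10, 13, 15), so 10 of 19 match: 10/19 = 52.63%.

52.6%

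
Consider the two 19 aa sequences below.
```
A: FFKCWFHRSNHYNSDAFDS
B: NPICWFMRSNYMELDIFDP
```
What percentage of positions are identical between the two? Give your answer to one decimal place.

47.4%

Mismatches at positions 1, 2, 3, 7, 11, 12, 13, 14, 16, 19 (1-based): 10 of 19.
Identical positions: 9/19 = 47.37% → 47.4%.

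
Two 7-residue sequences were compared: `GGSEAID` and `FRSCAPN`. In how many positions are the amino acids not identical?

Mismatches (1-based): position 1: G→F; position 2: G→R; position 4: E→C; position 6: I→P; position 7: D→N.

5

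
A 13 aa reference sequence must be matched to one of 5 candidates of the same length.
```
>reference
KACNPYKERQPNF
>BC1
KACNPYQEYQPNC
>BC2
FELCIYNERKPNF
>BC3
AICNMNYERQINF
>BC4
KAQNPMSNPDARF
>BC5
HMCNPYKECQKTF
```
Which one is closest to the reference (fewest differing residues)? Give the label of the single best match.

Hamming distances to reference — BC1: 3; BC2: 7; BC3: 6; BC4: 8; BC5: 5.
Smallest is BC1 with 3 mismatches.

BC1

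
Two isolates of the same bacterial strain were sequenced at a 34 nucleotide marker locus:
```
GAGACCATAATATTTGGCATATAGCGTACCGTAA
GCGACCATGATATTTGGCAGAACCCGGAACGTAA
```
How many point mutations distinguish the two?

8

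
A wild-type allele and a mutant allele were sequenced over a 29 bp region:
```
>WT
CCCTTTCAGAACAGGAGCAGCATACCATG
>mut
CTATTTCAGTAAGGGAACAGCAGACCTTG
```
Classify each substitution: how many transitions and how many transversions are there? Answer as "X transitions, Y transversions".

3 transitions, 5 transversions

Transitions (purine↔purine or pyrimidine↔pyrimidine): 2 C→T, 13 A→G, 17 G→A.
Transversions (purine↔pyrimidine): 3 C→A, 10 A→T, 12 C→A, 23 T→G, 27 A→T.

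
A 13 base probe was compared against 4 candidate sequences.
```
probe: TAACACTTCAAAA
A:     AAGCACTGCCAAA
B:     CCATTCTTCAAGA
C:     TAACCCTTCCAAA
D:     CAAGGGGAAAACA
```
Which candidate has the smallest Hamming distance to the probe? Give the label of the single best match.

C

A differs at 4 positions; B differs at 5 positions; C differs at 2 positions; D differs at 8 positions. The closest is C.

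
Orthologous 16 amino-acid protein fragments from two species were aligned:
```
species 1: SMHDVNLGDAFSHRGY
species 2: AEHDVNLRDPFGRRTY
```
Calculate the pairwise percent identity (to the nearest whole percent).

7 positions differ (1, 2, 8, 10, 12, 13, 15), so 9 of 16 match: 9/16 = 56.25%.

56%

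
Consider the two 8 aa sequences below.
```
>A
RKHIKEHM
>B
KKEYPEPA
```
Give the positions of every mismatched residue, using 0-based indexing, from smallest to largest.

Differences at position 0 (R→K), position 2 (H→E), position 3 (I→Y), position 4 (K→P), position 6 (H→P), position 7 (M→A).

0, 2, 3, 4, 6, 7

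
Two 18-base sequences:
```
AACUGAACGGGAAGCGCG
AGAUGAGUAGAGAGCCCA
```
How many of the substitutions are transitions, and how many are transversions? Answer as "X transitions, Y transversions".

7 transitions, 2 transversions

Mismatches (1-based):
site 2: A→G (purine→purine, transition)
site 3: C→A (pyrimidine→purine, transversion)
site 7: A→G (purine→purine, transition)
site 8: C→U (pyrimidine→pyrimidine, transition)
site 9: G→A (purine→purine, transition)
site 11: G→A (purine→purine, transition)
site 12: A→G (purine→purine, transition)
site 16: G→C (purine→pyrimidine, transversion)
site 18: G→A (purine→purine, transition)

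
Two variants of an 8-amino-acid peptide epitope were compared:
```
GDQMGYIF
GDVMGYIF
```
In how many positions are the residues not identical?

The sequences differ at positions 3 (1-based) — 1 in total.

1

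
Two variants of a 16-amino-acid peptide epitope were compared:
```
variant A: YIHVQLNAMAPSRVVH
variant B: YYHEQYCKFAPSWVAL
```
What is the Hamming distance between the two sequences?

9

Comparing position by position, 9 residues differ: 2 (I/Y), 4 (V/E), 6 (L/Y), 7 (N/C), 8 (A/K), 9 (M/F), 13 (R/W), 15 (V/A), 16 (H/L).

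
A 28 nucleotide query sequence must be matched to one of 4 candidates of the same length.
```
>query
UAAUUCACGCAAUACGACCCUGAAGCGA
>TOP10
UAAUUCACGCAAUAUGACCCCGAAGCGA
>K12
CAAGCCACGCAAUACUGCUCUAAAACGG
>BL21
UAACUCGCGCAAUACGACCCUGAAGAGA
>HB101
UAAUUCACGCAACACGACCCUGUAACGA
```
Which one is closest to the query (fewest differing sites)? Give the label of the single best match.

TOP10

Hamming distances to query — TOP10: 2; K12: 9; BL21: 3; HB101: 3.
Smallest is TOP10 with 2 mismatches.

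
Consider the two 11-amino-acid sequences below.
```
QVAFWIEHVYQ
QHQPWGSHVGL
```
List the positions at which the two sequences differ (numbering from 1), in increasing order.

2, 3, 4, 6, 7, 10, 11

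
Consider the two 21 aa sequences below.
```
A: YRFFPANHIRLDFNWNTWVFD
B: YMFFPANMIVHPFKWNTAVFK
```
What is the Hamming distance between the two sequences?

Comparing position by position, 8 residues differ: 2 (R/M), 8 (H/M), 10 (R/V), 11 (L/H), 12 (D/P), 14 (N/K), 18 (W/A), 21 (D/K).

8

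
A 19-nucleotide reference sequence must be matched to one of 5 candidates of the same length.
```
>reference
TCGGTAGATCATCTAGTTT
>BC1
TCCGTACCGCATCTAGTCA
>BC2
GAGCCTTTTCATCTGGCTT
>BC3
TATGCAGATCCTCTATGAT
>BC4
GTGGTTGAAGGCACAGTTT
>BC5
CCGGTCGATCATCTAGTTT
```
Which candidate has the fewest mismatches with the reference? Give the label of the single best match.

BC5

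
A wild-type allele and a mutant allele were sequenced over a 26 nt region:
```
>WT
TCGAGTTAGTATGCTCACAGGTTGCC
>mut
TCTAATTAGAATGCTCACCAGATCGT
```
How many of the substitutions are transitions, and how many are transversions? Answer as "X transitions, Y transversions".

3 transitions, 6 transversions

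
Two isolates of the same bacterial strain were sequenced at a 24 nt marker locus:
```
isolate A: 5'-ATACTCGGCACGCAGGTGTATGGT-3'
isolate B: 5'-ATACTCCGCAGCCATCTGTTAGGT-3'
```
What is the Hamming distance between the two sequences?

7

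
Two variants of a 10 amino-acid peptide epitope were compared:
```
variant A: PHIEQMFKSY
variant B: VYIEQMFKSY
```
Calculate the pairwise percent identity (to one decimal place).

80.0%

2 positions differ (1, 2), so 8 of 10 match: 8/10 = 80%.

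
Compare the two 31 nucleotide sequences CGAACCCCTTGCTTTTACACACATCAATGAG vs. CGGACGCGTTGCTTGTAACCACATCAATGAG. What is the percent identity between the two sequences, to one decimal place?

Mismatches at positions 3, 6, 8, 15, 18, 19 (1-based): 6 of 31.
Identical positions: 25/31 = 80.65% → 80.6%.

80.6%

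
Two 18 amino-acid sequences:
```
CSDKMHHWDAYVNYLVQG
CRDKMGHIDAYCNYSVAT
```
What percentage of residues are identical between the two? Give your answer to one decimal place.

7 positions differ (2, 6, 8, 12, 15, 17, 18), so 11 of 18 match: 11/18 = 61.11%.

61.1%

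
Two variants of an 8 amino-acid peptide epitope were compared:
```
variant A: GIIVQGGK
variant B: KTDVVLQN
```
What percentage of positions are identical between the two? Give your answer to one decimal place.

12.5%

Mismatches at positions 1, 2, 3, 5, 6, 7, 8 (1-based): 7 of 8.
Identical positions: 1/8 = 12.5% → 12.5%.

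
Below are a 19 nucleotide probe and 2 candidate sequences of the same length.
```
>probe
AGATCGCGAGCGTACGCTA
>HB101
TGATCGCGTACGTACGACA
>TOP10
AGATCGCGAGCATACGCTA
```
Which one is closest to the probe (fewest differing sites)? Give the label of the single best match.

Hamming distances to probe — HB101: 5; TOP10: 1.
Smallest is TOP10 with 1 mismatch.

TOP10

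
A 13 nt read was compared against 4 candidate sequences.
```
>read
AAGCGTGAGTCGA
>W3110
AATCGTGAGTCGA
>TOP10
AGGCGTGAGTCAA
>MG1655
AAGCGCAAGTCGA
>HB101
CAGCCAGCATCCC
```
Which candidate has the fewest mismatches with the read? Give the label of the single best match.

W3110 differs at 1 position; TOP10 differs at 2 positions; MG1655 differs at 2 positions; HB101 differs at 7 positions. The closest is W3110.

W3110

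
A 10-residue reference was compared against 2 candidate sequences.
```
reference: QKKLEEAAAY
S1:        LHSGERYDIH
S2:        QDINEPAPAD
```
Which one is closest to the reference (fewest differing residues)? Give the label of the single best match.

S2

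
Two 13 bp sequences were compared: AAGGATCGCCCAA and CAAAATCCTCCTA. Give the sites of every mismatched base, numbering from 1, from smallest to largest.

1, 3, 4, 8, 9, 12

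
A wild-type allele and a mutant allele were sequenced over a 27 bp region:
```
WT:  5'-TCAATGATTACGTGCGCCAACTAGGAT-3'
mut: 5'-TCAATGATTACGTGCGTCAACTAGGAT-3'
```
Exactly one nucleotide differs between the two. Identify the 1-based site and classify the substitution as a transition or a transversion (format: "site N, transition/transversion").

site 17, transition

Site 17 changes C→T. C is a pyrimidine and T is a pyrimidine, so this is a transition.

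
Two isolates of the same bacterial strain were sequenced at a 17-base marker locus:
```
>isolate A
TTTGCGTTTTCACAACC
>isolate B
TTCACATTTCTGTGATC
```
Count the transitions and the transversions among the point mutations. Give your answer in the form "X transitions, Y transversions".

Mismatches (1-based):
position 3: T→C (pyrimidine→pyrimidine, transition)
position 4: G→A (purine→purine, transition)
position 6: G→A (purine→purine, transition)
position 10: T→C (pyrimidine→pyrimidine, transition)
position 11: C→T (pyrimidine→pyrimidine, transition)
position 12: A→G (purine→purine, transition)
position 13: C→T (pyrimidine→pyrimidine, transition)
position 14: A→G (purine→purine, transition)
position 16: C→T (pyrimidine→pyrimidine, transition)

9 transitions, 0 transversions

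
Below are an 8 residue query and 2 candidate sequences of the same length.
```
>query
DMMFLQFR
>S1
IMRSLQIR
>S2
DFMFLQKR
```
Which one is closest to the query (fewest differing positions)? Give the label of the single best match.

S2

S1 differs at 4 positions; S2 differs at 2 positions. The closest is S2.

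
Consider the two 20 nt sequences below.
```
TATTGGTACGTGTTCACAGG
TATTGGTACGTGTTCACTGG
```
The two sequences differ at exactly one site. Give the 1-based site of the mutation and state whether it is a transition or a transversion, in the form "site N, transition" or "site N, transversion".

site 18, transversion

The sequences differ only at site 18: A→T (purine→pyrimidine), a transversion.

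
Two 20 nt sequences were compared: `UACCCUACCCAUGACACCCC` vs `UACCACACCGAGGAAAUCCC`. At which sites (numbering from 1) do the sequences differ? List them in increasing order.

5, 6, 10, 12, 15, 17

Scanning 1-based: 5: C/A; 6: U/C; 10: C/G; 12: U/G; 15: C/A; 17: C/U.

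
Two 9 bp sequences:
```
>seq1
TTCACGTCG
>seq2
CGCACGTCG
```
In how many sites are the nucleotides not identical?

2

Mismatches (1-based): site 1: T→C; site 2: T→G.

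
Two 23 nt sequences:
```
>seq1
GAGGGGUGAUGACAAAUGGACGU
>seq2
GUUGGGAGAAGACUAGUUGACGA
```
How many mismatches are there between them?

8

The sequences differ at positions 2, 3, 7, 10, 14, 16, 18, 23 (1-based) — 8 in total.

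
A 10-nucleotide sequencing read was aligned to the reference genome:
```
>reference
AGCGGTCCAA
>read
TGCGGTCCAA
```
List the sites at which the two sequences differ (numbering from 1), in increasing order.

Differences at site 1 (A→T).

1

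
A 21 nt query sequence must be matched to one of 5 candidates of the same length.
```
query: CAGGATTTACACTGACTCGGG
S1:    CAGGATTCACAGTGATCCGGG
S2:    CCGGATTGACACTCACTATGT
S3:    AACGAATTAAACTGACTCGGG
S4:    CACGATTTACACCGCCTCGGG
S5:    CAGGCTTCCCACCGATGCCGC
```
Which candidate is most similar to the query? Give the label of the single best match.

S4

Hamming distances to query — S1: 4; S2: 6; S3: 4; S4: 3; S5: 8.
Smallest is S4 with 3 mismatches.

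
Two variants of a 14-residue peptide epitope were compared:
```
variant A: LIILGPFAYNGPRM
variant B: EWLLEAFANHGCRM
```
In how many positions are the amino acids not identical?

The sequences differ at positions 1, 2, 3, 5, 6, 9, 10, 12 (1-based) — 8 in total.

8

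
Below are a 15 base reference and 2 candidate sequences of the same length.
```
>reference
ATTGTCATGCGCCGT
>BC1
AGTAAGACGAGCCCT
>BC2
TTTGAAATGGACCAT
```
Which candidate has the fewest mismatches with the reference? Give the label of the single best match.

BC2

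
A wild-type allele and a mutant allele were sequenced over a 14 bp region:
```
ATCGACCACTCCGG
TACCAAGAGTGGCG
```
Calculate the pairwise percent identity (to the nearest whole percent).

36%

Mismatches at positions 1, 2, 4, 6, 7, 9, 11, 12, 13 (1-based): 9 of 14.
Identical positions: 5/14 = 35.71% → 36%.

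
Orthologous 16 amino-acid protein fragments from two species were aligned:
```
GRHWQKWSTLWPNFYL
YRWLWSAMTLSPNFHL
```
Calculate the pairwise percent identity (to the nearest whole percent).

44%

Mismatches at positions 1, 3, 4, 5, 6, 7, 8, 11, 15 (1-based): 9 of 16.
Identical positions: 7/16 = 43.75% → 44%.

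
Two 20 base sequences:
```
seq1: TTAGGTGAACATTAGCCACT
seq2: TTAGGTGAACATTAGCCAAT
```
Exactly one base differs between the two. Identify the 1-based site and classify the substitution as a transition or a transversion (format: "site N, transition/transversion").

Site 19 changes C→A. C is a pyrimidine and A is a purine, so this is a transversion.

site 19, transversion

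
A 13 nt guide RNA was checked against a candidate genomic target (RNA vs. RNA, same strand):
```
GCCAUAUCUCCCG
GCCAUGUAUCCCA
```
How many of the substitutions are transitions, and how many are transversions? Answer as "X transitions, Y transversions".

2 transitions, 1 transversion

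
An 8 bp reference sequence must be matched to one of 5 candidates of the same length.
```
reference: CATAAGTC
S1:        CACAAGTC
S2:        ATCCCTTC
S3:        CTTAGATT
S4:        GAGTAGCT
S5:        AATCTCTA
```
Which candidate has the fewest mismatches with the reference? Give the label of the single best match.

S1 differs at 1 position; S2 differs at 6 positions; S3 differs at 4 positions; S4 differs at 5 positions; S5 differs at 5 positions. The closest is S1.

S1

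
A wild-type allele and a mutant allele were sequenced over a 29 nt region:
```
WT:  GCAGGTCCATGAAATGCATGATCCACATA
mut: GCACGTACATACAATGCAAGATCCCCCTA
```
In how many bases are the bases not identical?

Mismatches (1-based): base 4: G→C; base 7: C→A; base 11: G→A; base 12: A→C; base 19: T→A; base 25: A→C; base 27: A→C.

7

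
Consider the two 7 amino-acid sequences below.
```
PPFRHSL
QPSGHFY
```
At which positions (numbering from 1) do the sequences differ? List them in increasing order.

1, 3, 4, 6, 7

Differences at position 1 (P→Q), position 3 (F→S), position 4 (R→G), position 6 (S→F), position 7 (L→Y).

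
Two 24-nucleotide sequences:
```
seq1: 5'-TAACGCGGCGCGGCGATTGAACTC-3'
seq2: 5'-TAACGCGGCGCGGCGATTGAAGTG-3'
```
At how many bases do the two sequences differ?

Comparing position by position, 2 bases differ: 22 (C/G), 24 (C/G).

2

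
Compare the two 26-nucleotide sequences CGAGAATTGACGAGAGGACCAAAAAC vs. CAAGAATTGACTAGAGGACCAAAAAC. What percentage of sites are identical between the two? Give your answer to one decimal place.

Mismatches at positions 2, 12 (1-based): 2 of 26.
Identical positions: 24/26 = 92.31% → 92.3%.

92.3%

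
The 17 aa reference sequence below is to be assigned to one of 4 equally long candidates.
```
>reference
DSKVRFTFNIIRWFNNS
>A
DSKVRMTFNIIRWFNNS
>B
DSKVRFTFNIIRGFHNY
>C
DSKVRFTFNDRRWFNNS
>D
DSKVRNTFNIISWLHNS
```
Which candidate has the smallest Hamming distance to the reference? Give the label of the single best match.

A differs at 1 residue; B differs at 3 residues; C differs at 2 residues; D differs at 4 residues. The closest is A.

A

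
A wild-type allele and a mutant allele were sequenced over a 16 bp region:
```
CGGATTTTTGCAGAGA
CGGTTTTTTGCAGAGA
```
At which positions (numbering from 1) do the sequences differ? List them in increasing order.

4

Differences at position 4 (A→T).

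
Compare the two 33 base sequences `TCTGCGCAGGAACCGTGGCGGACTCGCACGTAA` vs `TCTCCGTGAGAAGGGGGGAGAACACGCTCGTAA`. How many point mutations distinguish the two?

The sequences differ at bases 4, 7, 8, 9, 13, 14, 16, 19, 21, 24, 28 (1-based) — 11 in total.

11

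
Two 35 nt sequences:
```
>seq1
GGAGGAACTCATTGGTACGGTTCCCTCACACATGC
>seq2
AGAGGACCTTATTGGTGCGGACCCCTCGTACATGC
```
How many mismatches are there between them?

8

Comparing position by position, 8 positions differ: 1 (G/A), 7 (A/C), 10 (C/T), 17 (A/G), 21 (T/A), 22 (T/C), 28 (A/G), 29 (C/T).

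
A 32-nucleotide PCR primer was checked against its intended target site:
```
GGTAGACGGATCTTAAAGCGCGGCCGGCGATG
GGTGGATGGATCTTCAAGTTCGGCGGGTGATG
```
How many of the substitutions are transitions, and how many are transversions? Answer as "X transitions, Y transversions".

4 transitions, 3 transversions

Transitions (purine↔purine or pyrimidine↔pyrimidine): 4 A→G, 7 C→T, 19 C→T, 28 C→T.
Transversions (purine↔pyrimidine): 15 A→C, 20 G→T, 25 C→G.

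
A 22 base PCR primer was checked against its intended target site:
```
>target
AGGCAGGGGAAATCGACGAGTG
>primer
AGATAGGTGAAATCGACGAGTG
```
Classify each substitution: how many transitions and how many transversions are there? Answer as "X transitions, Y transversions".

Mismatches (1-based):
position 3: G→A (purine→purine, transition)
position 4: C→T (pyrimidine→pyrimidine, transition)
position 8: G→T (purine→pyrimidine, transversion)

2 transitions, 1 transversion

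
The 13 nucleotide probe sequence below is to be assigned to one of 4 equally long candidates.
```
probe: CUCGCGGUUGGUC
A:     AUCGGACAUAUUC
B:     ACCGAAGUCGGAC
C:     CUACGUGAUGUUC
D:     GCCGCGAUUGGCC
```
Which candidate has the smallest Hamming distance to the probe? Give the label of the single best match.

A differs at 7 positions; B differs at 6 positions; C differs at 6 positions; D differs at 4 positions. The closest is D.

D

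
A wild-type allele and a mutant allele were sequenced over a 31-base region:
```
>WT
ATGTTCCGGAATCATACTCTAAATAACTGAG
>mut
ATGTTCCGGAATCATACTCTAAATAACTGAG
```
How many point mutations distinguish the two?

0

The two sequences are identical at every position.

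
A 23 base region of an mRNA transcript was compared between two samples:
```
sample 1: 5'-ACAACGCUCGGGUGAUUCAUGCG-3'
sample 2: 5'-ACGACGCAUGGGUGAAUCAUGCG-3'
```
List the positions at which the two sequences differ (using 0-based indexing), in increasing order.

Scanning 0-based: 2: A/G; 7: U/A; 8: C/U; 15: U/A.

2, 7, 8, 15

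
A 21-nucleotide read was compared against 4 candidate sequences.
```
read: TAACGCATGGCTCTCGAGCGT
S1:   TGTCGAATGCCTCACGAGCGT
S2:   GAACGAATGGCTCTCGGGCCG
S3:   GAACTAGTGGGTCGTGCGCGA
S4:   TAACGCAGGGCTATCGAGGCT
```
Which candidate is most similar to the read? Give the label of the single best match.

S4

S1 differs at 5 bases; S2 differs at 5 bases; S3 differs at 9 bases; S4 differs at 4 bases. The closest is S4.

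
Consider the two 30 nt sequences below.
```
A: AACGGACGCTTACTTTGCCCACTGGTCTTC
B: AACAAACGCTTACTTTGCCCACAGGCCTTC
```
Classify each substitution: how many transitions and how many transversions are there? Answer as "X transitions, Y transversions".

Mismatches (1-based):
position 4: G→A (purine→purine, transition)
position 5: G→A (purine→purine, transition)
position 23: T→A (pyrimidine→purine, transversion)
position 26: T→C (pyrimidine→pyrimidine, transition)

3 transitions, 1 transversion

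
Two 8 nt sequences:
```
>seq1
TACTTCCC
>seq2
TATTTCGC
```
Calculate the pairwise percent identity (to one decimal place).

2 positions differ (3, 7), so 6 of 8 match: 6/8 = 75%.

75.0%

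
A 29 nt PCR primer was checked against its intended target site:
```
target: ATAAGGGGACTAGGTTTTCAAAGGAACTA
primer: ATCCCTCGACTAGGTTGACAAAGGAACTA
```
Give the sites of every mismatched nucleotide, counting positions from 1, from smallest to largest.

3, 4, 5, 6, 7, 17, 18

Scanning 1-based: 3: A/C; 4: A/C; 5: G/C; 6: G/T; 7: G/C; 17: T/G; 18: T/A.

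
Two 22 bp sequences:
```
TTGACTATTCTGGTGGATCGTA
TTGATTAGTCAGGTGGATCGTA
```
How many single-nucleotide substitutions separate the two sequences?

Mismatches (1-based): position 5: C→T; position 8: T→G; position 11: T→A.

3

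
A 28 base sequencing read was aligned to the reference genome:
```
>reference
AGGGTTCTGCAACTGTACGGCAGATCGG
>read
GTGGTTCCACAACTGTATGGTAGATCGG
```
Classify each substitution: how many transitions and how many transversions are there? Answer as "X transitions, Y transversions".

Mismatches (1-based):
site 1: A→G (purine→purine, transition)
site 2: G→T (purine→pyrimidine, transversion)
site 8: T→C (pyrimidine→pyrimidine, transition)
site 9: G→A (purine→purine, transition)
site 18: C→T (pyrimidine→pyrimidine, transition)
site 21: C→T (pyrimidine→pyrimidine, transition)

5 transitions, 1 transversion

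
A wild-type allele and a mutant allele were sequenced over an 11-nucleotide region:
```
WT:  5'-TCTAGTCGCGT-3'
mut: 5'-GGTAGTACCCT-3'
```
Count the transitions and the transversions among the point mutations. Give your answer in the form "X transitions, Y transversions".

Transitions (purine↔purine or pyrimidine↔pyrimidine): none.
Transversions (purine↔pyrimidine): 1 T→G, 2 C→G, 7 C→A, 8 G→C, 10 G→C.

0 transitions, 5 transversions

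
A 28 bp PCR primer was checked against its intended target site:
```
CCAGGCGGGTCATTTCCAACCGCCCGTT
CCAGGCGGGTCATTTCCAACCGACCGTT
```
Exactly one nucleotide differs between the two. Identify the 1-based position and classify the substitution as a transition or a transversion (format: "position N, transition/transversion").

The sequences differ only at position 23: C→A (pyrimidine→purine), a transversion.

position 23, transversion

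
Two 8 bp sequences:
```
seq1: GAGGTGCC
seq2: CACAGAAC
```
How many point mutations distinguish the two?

The sequences differ at sites 1, 3, 4, 5, 6, 7 (1-based) — 6 in total.

6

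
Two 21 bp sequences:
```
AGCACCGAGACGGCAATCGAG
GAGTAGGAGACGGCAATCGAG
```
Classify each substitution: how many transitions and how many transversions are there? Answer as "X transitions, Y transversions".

2 transitions, 4 transversions

Transitions (purine↔purine or pyrimidine↔pyrimidine): 1 A→G, 2 G→A.
Transversions (purine↔pyrimidine): 3 C→G, 4 A→T, 5 C→A, 6 C→G.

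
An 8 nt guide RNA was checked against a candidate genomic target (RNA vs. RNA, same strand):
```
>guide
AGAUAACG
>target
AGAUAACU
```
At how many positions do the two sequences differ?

1

Mismatches (1-based): position 8: G→U.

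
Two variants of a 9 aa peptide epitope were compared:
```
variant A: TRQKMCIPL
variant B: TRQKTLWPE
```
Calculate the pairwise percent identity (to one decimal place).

55.6%

4 positions differ (5, 6, 7, 9), so 5 of 9 match: 5/9 = 55.56%.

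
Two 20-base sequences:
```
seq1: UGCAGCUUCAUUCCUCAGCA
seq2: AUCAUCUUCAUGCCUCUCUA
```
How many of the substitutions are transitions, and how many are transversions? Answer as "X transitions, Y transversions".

1 transition, 6 transversions

Mismatches (1-based):
base 1: U→A (pyrimidine→purine, transversion)
base 2: G→U (purine→pyrimidine, transversion)
base 5: G→U (purine→pyrimidine, transversion)
base 12: U→G (pyrimidine→purine, transversion)
base 17: A→U (purine→pyrimidine, transversion)
base 18: G→C (purine→pyrimidine, transversion)
base 19: C→U (pyrimidine→pyrimidine, transition)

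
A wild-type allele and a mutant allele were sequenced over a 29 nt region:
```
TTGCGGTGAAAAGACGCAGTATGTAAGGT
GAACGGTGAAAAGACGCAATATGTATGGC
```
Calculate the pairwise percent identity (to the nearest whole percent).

79%

6 positions differ (1, 2, 3, 19, 26, 29), so 23 of 29 match: 23/29 = 79.31%.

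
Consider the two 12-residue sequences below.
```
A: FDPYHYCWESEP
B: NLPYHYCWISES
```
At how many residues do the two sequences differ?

Mismatches (1-based): residue 1: F→N; residue 2: D→L; residue 9: E→I; residue 12: P→S.

4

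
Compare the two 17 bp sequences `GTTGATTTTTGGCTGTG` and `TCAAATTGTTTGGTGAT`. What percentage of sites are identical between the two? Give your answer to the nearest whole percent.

47%

9 positions differ (1, 2, 3, 4, 8, 11, 13, 16, 17), so 8 of 17 match: 8/17 = 47.06%.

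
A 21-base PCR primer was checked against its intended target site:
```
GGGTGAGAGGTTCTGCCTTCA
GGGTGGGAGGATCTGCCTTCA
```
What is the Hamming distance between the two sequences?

2

Mismatches (1-based): position 6: A→G; position 11: T→A.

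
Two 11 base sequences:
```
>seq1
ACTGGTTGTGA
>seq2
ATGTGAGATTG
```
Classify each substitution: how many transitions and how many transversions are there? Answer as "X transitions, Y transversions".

3 transitions, 5 transversions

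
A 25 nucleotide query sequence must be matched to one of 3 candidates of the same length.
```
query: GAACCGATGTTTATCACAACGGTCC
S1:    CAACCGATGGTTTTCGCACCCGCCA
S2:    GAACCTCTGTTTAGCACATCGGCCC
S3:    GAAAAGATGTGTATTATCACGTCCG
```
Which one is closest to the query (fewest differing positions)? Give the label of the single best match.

S2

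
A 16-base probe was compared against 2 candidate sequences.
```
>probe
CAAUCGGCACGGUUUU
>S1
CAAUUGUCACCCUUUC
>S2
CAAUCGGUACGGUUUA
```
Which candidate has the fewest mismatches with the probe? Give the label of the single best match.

S2

S1 differs at 5 bases; S2 differs at 2 bases. The closest is S2.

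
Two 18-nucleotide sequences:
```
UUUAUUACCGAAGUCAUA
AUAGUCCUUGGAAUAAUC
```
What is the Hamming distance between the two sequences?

11

Comparing position by position, 11 sites differ: 1 (U/A), 3 (U/A), 4 (A/G), 6 (U/C), 7 (A/C), 8 (C/U), 9 (C/U), 11 (A/G), 13 (G/A), 15 (C/A), 18 (A/C).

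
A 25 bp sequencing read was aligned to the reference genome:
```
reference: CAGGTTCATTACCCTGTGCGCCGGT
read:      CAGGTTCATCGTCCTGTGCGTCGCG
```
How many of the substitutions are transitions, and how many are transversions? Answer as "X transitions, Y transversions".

Mismatches (1-based):
site 10: T→C (pyrimidine→pyrimidine, transition)
site 11: A→G (purine→purine, transition)
site 12: C→T (pyrimidine→pyrimidine, transition)
site 21: C→T (pyrimidine→pyrimidine, transition)
site 24: G→C (purine→pyrimidine, transversion)
site 25: T→G (pyrimidine→purine, transversion)

4 transitions, 2 transversions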